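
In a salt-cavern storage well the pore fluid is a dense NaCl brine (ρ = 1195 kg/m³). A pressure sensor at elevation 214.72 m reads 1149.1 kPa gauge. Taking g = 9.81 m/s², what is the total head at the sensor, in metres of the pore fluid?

ψ = P/(ρg) = 1149.1×1000 / (1195 × 9.81) = 98.02 m.
h = z + ψ = 214.72 + 98.02 = 312.74 m.

h ≈ 312.74 m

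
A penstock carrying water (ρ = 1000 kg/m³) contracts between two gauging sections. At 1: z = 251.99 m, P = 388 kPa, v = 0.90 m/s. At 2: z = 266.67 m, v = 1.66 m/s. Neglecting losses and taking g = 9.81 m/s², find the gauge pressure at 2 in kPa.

P₂ ≈ 243 kPa

Pressure head at 1: ψ₁ = P₁/(ρg) = 388×1000 / (1000 × 9.81) = 39.55 m.
Velocity heads: v₁²/2g = 0.90²/19.62 = 0.041 m; v₂²/2g = 1.66²/19.62 = 0.140 m.
Total head H = z₁ + ψ₁ + v₁²/2g = 251.99 + 39.55 + 0.041 = 291.58 m.
ψ₂ = H − z₂ − v₂²/2g = 291.58 − 266.67 − 0.140 = 24.77 m.
P₂ = ρgψ₂ = 1000 × 9.81 × 24.77 ≈ 243 kPa.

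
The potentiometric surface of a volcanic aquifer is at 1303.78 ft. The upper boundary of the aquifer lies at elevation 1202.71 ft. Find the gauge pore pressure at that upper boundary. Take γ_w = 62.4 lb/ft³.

Pressure head at the aquifer top: ψ = h − z = 1303.78 − 1202.71 = 101.07 ft.
P = γψ/144 = 62.4 × 101.07 / 144 = 43.8 psi.

P ≈ 43.8 psi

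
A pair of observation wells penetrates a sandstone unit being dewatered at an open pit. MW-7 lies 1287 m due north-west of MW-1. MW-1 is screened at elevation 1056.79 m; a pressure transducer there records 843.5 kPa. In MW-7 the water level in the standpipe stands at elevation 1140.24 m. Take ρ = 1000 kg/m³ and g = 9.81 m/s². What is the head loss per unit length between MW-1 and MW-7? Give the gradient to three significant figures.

Pressure head at MW-1: ψ = P/(ρg) = 843.5×1000 / (1000 × 9.81) = 85.98 m.
Total head at MW-1: h = z + ψ = 1056.79 + 85.98 = 1142.77 m.
Total head at MW-7: h = 1140.24 m (water level in the piezometer is the total head).
Head difference: h(MW-1) − h(MW-7) = 1142.77 − 1140.24 = 2.53 m.
Hydraulic gradient: i = |Δh| / L = 2.53 / 1287 = 0.00197.

i ≈ 0.00197 m/m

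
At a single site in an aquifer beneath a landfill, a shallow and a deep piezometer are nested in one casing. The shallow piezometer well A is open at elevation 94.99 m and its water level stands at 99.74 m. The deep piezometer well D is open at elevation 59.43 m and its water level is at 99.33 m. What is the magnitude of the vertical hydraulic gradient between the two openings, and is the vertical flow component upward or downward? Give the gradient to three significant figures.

|i_v| ≈ 0.0115; vertical flow is downward

Total head at well A: h = 99.74 m (water level in the standpipe).
Total head at well D: h = 99.33 m.
Δh = h(well A) − h(well D) = 99.74 − 99.33 = 0.41 m.
Vertical separation Δz = 94.99 − 59.43 = 35.56 m.
|i_v| = |Δh| / Δz = 0.41 / 35.56 = 0.0115.
Head is higher in the shallow piezometer, so vertical flow is downward (recharge condition).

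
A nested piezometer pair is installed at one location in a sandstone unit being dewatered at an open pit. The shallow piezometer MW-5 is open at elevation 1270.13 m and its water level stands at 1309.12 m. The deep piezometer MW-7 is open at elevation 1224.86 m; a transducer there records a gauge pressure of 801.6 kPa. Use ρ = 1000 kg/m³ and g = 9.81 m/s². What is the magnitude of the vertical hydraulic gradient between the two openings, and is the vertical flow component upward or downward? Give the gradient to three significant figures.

|i_v| ≈ 0.0563; vertical flow is downward

Total head at MW-5: h = 1309.12 m (water level in the standpipe).
Pressure head at MW-7: ψ = P/(ρg) = 801.6×1000 / (1000 × 9.81) = 81.71 m.
Total head at MW-7: h = z + ψ = 1224.86 + 81.71 = 1306.57 m.
Δh = h(MW-5) − h(MW-7) = 1309.12 − 1306.57 = 2.55 m.
Vertical separation Δz = 1270.13 − 1224.86 = 45.27 m.
|i_v| = |Δh| / Δz = 2.55 / 45.27 = 0.0563.
Head is higher in the shallow piezometer, so vertical flow is downward (recharge condition).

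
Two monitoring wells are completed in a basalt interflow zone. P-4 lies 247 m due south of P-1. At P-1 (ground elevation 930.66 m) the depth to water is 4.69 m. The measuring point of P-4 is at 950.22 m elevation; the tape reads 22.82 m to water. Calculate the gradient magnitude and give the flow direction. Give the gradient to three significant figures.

i ≈ 0.00579; groundwater flows toward the north

Total head at P-1: h = 930.66 − 4.69 = 925.97 m.
Total head at P-4: h = 950.22 − 22.82 = 927.40 m.
Head difference: h(P-1) − h(P-4) = 925.97 − 927.40 = -1.43 m.
Hydraulic gradient: i = |Δh| / L = 1.43 / 247 = 0.00579.
Flow is from higher to lower head: from P-4 toward P-1, i.e. toward the north.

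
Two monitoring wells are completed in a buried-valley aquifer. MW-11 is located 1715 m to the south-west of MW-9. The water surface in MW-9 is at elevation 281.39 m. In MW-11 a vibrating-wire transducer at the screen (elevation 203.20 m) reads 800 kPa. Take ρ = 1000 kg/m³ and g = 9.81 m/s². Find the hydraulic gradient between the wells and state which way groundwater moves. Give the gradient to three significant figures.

Total head at MW-9: h = 281.39 m (water level in the piezometer is the total head).
Pressure head at MW-11: ψ = P/(ρg) = 800×1000 / (1000 × 9.81) = 81.55 m.
Total head at MW-11: h = z + ψ = 203.20 + 81.55 = 284.75 m.
Head difference: h(MW-9) − h(MW-11) = 281.39 − 284.75 = -3.36 m.
Hydraulic gradient: i = |Δh| / L = 3.36 / 1715 = 0.00196.
Flow is from higher to lower head: from MW-11 toward MW-9, i.e. toward the north-east.

i ≈ 0.00196; groundwater flows toward the north-east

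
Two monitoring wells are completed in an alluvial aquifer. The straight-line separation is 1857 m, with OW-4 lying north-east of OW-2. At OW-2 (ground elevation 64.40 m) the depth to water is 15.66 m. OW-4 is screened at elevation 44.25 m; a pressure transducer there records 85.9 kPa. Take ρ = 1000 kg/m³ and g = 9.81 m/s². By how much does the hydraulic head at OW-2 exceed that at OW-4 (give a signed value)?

Total head at OW-2: h = 64.40 − 15.66 = 48.74 m.
Pressure head at OW-4: ψ = P/(ρg) = 85.9×1000 / (1000 × 9.81) = 8.76 m.
Total head at OW-4: h = z + ψ = 44.25 + 8.76 = 53.01 m.
Head difference: h(OW-2) − h(OW-4) = 48.74 − 53.01 = -4.27 m.

Δh ≈ -4.27 m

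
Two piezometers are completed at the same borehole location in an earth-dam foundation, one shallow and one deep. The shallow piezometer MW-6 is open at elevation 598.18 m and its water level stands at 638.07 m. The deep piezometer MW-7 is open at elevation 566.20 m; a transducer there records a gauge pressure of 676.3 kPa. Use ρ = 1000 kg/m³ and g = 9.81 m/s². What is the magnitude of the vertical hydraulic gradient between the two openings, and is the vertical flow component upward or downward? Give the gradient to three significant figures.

Total head at MW-6: h = 638.07 m (water level in the standpipe).
Pressure head at MW-7: ψ = P/(ρg) = 676.3×1000 / (1000 × 9.81) = 68.94 m.
Total head at MW-7: h = z + ψ = 566.20 + 68.94 = 635.14 m.
Δh = h(MW-6) − h(MW-7) = 638.07 − 635.14 = 2.93 m.
Vertical separation Δz = 598.18 − 566.20 = 31.98 m.
|i_v| = |Δh| / Δz = 2.93 / 31.98 = 0.0916.
Head is higher in the shallow piezometer, so vertical flow is downward (recharge condition).

|i_v| ≈ 0.0916; vertical flow is downward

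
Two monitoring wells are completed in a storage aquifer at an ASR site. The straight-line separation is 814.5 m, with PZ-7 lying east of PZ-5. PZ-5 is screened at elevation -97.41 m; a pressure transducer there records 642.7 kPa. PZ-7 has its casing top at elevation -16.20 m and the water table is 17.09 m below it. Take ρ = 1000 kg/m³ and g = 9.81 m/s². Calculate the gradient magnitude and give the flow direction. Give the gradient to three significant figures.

i ≈ 0.00171; groundwater flows toward the east

Pressure head at PZ-5: ψ = P/(ρg) = 642.7×1000 / (1000 × 9.81) = 65.51 m.
Total head at PZ-5: h = z + ψ = -97.41 + 65.51 = -31.90 m.
Total head at PZ-7: h = -16.20 − 17.09 = -33.29 m.
Head difference: h(PZ-5) − h(PZ-7) = -31.90 − (-33.29) = 1.39 m.
Hydraulic gradient: i = |Δh| / L = 1.39 / 814.5 = 0.00171.
Flow is from higher to lower head: from PZ-5 toward PZ-7, i.e. toward the east.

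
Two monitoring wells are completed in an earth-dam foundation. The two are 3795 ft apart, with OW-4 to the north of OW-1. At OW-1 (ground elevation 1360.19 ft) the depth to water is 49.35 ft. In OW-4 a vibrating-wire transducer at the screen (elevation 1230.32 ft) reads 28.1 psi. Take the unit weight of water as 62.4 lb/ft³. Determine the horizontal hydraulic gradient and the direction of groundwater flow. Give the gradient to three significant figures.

Total head at OW-1: h = 1360.19 − 49.35 = 1310.84 ft.
Pressure head at OW-4: ψ = 144·P/γ = 144 × 28.1 / 62.4 = 64.85 ft.
Total head at OW-4: h = z + ψ = 1230.32 + 64.85 = 1295.17 ft.
Head difference: h(OW-1) − h(OW-4) = 1310.84 − 1295.17 = 15.67 ft.
Hydraulic gradient: i = |Δh| / L = 15.67 / 3795 = 0.00413.
Flow is from higher to lower head: from OW-1 toward OW-4, i.e. toward the north.

i ≈ 0.00413; groundwater flows toward the north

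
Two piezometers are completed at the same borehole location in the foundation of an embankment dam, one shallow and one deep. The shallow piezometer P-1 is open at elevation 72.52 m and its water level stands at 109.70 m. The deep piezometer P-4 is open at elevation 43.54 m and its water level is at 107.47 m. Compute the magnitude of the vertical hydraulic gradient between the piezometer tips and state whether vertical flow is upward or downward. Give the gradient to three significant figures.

Total head at P-1: h = 109.70 m (water level in the standpipe).
Total head at P-4: h = 107.47 m.
Δh = h(P-1) − h(P-4) = 109.70 − 107.47 = 2.23 m.
Vertical separation Δz = 72.52 − 43.54 = 28.98 m.
|i_v| = |Δh| / Δz = 2.23 / 28.98 = 0.0769.
Head is higher in the shallow piezometer, so vertical flow is downward (recharge condition).

|i_v| ≈ 0.0769; vertical flow is downward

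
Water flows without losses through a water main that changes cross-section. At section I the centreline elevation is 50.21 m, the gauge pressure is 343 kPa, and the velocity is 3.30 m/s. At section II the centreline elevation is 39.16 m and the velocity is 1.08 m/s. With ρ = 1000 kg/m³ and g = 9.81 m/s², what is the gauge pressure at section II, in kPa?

Pressure head at I: ψ₁ = P₁/(ρg) = 343×1000 / (1000 × 9.81) = 34.96 m.
Velocity heads: v₁²/2g = 3.30²/19.62 = 0.555 m; v₂²/2g = 1.08²/19.62 = 0.059 m.
Total head H = z₁ + ψ₁ + v₁²/2g = 50.21 + 34.96 + 0.555 = 85.73 m.
ψ₂ = H − z₂ − v₂²/2g = 85.73 − 39.16 − 0.059 = 46.51 m.
P₂ = ρgψ₂ = 1000 × 9.81 × 46.51 ≈ 456 kPa.

P₂ ≈ 456 kPa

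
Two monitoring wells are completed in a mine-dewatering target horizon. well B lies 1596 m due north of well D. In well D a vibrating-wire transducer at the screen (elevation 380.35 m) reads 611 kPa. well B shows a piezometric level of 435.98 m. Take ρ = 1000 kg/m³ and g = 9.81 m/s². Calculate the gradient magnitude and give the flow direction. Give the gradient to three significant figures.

Pressure head at well D: ψ = P/(ρg) = 611×1000 / (1000 × 9.81) = 62.28 m.
Total head at well D: h = z + ψ = 380.35 + 62.28 = 442.63 m.
Total head at well B: h = 435.98 m (water level in the piezometer is the total head).
Head difference: h(well D) − h(well B) = 442.63 − 435.98 = 6.65 m.
Hydraulic gradient: i = |Δh| / L = 6.65 / 1596 = 0.00417.
Flow is from higher to lower head: from well D toward well B, i.e. toward the north.

i ≈ 0.00417; groundwater flows toward the north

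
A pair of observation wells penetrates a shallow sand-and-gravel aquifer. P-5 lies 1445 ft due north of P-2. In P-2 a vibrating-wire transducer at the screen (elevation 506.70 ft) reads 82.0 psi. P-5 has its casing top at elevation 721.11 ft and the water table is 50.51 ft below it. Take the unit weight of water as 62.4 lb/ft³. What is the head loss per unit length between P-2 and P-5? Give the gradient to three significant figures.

Pressure head at P-2: ψ = 144·P/γ = 144 × 82.0 / 62.4 = 189.23 ft.
Total head at P-2: h = z + ψ = 506.70 + 189.23 = 695.93 ft.
Total head at P-5: h = 721.11 − 50.51 = 670.60 ft.
Head difference: h(P-2) − h(P-5) = 695.93 − 670.60 = 25.33 ft.
Hydraulic gradient: i = |Δh| / L = 25.33 / 1445 = 0.0175.

i ≈ 0.0175 ft/ft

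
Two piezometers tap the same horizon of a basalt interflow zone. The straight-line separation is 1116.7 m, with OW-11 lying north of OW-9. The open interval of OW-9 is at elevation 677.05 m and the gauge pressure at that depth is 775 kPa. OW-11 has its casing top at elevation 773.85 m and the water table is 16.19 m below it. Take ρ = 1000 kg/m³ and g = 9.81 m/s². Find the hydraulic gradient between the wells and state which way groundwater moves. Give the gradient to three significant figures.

Pressure head at OW-9: ψ = P/(ρg) = 775×1000 / (1000 × 9.81) = 79.00 m.
Total head at OW-9: h = z + ψ = 677.05 + 79.00 = 756.05 m.
Total head at OW-11: h = 773.85 − 16.19 = 757.66 m.
Head difference: h(OW-9) − h(OW-11) = 756.05 − 757.66 = -1.61 m.
Hydraulic gradient: i = |Δh| / L = 1.61 / 1116.7 = 0.00144.
Flow is from higher to lower head: from OW-11 toward OW-9, i.e. toward the south.

i ≈ 0.00144; groundwater flows toward the south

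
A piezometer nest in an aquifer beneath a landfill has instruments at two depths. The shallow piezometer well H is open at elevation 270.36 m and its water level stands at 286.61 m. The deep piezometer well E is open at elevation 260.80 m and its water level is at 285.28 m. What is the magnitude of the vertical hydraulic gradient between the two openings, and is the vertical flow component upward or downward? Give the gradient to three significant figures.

Total head at well H: h = 286.61 m (water level in the standpipe).
Total head at well E: h = 285.28 m.
Δh = h(well H) − h(well E) = 286.61 − 285.28 = 1.33 m.
Vertical separation Δz = 270.36 − 260.80 = 9.56 m.
|i_v| = |Δh| / Δz = 1.33 / 9.56 = 0.139.
Head is higher in the shallow piezometer, so vertical flow is downward (recharge condition).

|i_v| ≈ 0.139; vertical flow is downward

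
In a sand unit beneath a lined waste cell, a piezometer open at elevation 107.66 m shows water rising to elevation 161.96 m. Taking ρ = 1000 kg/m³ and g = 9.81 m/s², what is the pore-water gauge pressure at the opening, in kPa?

P ≈ 533 kPa

Pressure head ψ = h − z = 161.96 − 107.66 = 54.30 m.
P = ρgψ = 1000 × 9.81 × 54.30 = 532683 Pa ≈ 533 kPa.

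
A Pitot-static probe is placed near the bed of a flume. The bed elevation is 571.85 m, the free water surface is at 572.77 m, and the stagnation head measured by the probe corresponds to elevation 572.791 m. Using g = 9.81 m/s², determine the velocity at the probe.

Near the bed, under hydrostatic conditions, the piezometric head (z + ψ) equals the free-surface elevation, 572.77 m.
Velocity head = total − piezometric = 572.791 − 572.77 = 0.021 m.
v = √(2g·h_v) = √(2 × 9.81 × 0.021) = 0.642 m/s.

v ≈ 0.642 m/s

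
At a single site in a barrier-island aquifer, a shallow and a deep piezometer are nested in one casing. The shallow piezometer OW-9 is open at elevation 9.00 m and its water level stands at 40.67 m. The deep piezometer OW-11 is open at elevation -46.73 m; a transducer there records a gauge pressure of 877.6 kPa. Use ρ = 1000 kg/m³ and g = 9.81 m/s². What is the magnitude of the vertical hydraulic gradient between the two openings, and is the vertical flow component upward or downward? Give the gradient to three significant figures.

|i_v| ≈ 0.0370; vertical flow is upward

Total head at OW-9: h = 40.67 m (water level in the standpipe).
Pressure head at OW-11: ψ = P/(ρg) = 877.6×1000 / (1000 × 9.81) = 89.46 m.
Total head at OW-11: h = z + ψ = -46.73 + 89.46 = 42.73 m.
Δh = h(OW-9) − h(OW-11) = 40.67 − 42.73 = -2.06 m.
Vertical separation Δz = 9.00 − (-46.73) = 55.73 m.
|i_v| = |Δh| / Δz = 2.06 / 55.73 = 0.0370.
Head is higher in the deep piezometer, so vertical flow is upward (discharge condition).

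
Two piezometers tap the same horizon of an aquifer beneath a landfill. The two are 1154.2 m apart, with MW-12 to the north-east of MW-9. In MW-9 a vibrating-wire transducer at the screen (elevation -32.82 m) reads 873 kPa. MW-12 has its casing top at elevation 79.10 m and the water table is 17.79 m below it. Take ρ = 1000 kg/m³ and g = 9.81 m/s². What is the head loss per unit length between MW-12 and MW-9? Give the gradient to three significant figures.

Pressure head at MW-9: ψ = P/(ρg) = 873×1000 / (1000 × 9.81) = 88.99 m.
Total head at MW-9: h = z + ψ = -32.82 + 88.99 = 56.17 m.
Total head at MW-12: h = 79.10 − 17.79 = 61.31 m.
Head difference: h(MW-9) − h(MW-12) = 56.17 − 61.31 = -5.14 m.
Hydraulic gradient: i = |Δh| / L = 5.14 / 1154.2 = 0.00445.

i ≈ 0.00445 m/m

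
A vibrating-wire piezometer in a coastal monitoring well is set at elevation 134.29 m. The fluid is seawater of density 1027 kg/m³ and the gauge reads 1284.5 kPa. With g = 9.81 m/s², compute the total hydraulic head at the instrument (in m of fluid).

h ≈ 261.79 m

ψ = P/(ρg) = 1284.5×1000 / (1027 × 9.81) = 127.50 m.
h = z + ψ = 134.29 + 127.50 = 261.79 m.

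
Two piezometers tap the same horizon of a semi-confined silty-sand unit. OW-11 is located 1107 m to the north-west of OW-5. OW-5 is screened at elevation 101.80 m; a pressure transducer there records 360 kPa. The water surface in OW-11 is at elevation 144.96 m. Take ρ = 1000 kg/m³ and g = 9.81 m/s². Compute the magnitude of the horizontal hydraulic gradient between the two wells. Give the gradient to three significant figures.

Pressure head at OW-5: ψ = P/(ρg) = 360×1000 / (1000 × 9.81) = 36.70 m.
Total head at OW-5: h = z + ψ = 101.80 + 36.70 = 138.50 m.
Total head at OW-11: h = 144.96 m (water level in the piezometer is the total head).
Head difference: h(OW-5) − h(OW-11) = 138.50 − 144.96 = -6.46 m.
Hydraulic gradient: i = |Δh| / L = 6.46 / 1107 = 0.00584.

i ≈ 0.00584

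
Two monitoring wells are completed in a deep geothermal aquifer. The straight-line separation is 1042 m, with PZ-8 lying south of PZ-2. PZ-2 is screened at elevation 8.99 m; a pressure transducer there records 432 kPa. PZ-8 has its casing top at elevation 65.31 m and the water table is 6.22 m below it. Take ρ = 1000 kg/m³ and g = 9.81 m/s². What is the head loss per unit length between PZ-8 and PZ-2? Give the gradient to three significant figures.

i ≈ 0.00582 m/m

Pressure head at PZ-2: ψ = P/(ρg) = 432×1000 / (1000 × 9.81) = 44.04 m.
Total head at PZ-2: h = z + ψ = 8.99 + 44.04 = 53.03 m.
Total head at PZ-8: h = 65.31 − 6.22 = 59.09 m.
Head difference: h(PZ-2) − h(PZ-8) = 53.03 − 59.09 = -6.06 m.
Hydraulic gradient: i = |Δh| / L = 6.06 / 1042 = 0.00582.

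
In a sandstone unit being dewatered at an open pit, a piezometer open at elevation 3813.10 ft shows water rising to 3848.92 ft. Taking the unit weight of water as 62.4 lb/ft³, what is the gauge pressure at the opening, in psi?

P ≈ 15.5 psi

Pressure head ψ = h − z = 3848.92 − 3813.10 = 35.82 ft.
P = γ·ψ / 144 = 62.4 × 35.82 / 144 = 15.5 psi.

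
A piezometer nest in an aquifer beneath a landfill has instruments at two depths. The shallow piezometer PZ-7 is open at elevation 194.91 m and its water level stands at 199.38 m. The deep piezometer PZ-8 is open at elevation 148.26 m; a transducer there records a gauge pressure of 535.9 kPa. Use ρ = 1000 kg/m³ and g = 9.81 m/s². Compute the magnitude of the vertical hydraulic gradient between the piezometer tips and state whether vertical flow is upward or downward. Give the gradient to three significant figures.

Total head at PZ-7: h = 199.38 m (water level in the standpipe).
Pressure head at PZ-8: ψ = P/(ρg) = 535.9×1000 / (1000 × 9.81) = 54.63 m.
Total head at PZ-8: h = z + ψ = 148.26 + 54.63 = 202.89 m.
Δh = h(PZ-7) − h(PZ-8) = 199.38 − 202.89 = -3.51 m.
Vertical separation Δz = 194.91 − 148.26 = 46.65 m.
|i_v| = |Δh| / Δz = 3.51 / 46.65 = 0.0752.
Head is higher in the deep piezometer, so vertical flow is upward (discharge condition).

|i_v| ≈ 0.0752; vertical flow is upward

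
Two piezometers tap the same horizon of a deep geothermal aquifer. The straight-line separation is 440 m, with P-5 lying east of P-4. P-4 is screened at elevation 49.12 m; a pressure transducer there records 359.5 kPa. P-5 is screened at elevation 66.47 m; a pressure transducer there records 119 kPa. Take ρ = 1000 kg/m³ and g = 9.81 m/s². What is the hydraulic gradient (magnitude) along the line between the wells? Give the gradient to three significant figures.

Pressure head at P-4: ψ = P/(ρg) = 359.5×1000 / (1000 × 9.81) = 36.65 m.
Total head at P-4: h = z + ψ = 49.12 + 36.65 = 85.77 m.
Pressure head at P-5: ψ = P/(ρg) = 119×1000 / (1000 × 9.81) = 12.13 m.
Total head at P-5: h = z + ψ = 66.47 + 12.13 = 78.60 m.
Head difference: h(P-4) − h(P-5) = 85.77 − 78.60 = 7.17 m.
Hydraulic gradient: i = |Δh| / L = 7.17 / 440 = 0.0163.

i ≈ 0.0163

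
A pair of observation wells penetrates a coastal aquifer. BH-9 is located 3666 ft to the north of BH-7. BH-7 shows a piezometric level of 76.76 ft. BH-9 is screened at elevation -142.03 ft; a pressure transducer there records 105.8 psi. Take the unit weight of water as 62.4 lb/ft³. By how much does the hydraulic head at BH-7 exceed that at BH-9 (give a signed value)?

Δh ≈ -25.36 ft

Total head at BH-7: h = 76.76 ft (water level in the piezometer is the total head).
Pressure head at BH-9: ψ = 144·P/γ = 144 × 105.8 / 62.4 = 244.15 ft.
Total head at BH-9: h = z + ψ = -142.03 + 244.15 = 102.12 ft.
Head difference: h(BH-7) − h(BH-9) = 76.76 − 102.12 = -25.36 ft.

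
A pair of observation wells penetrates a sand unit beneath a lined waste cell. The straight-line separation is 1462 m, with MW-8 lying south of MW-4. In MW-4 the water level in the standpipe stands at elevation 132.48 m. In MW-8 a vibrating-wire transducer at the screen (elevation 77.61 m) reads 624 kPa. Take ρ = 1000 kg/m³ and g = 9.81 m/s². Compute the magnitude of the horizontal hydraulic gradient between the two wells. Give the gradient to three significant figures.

Total head at MW-4: h = 132.48 m (water level in the piezometer is the total head).
Pressure head at MW-8: ψ = P/(ρg) = 624×1000 / (1000 × 9.81) = 63.61 m.
Total head at MW-8: h = z + ψ = 77.61 + 63.61 = 141.22 m.
Head difference: h(MW-4) − h(MW-8) = 132.48 − 141.22 = -8.74 m.
Hydraulic gradient: i = |Δh| / L = 8.74 / 1462 = 0.00598.

i ≈ 0.00598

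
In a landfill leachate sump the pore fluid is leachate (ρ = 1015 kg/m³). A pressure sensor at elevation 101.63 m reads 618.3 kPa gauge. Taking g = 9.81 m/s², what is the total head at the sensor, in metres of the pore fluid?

ψ = P/(ρg) = 618.3×1000 / (1015 × 9.81) = 62.10 m.
h = z + ψ = 101.63 + 62.10 = 163.73 m.

h ≈ 163.73 m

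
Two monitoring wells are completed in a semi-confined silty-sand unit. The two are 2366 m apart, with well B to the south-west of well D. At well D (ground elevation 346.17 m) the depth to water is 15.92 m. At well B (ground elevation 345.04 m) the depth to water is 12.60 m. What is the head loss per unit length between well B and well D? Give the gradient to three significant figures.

Total head at well D: h = 346.17 − 15.92 = 330.25 m.
Total head at well B: h = 345.04 − 12.60 = 332.44 m.
Head difference: h(well D) − h(well B) = 330.25 − 332.44 = -2.19 m.
Hydraulic gradient: i = |Δh| / L = 2.19 / 2366 = 0.000926.

i ≈ 0.000926 m/m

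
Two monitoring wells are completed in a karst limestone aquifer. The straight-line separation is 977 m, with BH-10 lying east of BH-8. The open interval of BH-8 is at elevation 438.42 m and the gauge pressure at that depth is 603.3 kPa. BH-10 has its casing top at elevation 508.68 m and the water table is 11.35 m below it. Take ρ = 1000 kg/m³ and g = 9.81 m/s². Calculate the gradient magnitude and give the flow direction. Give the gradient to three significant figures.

Pressure head at BH-8: ψ = P/(ρg) = 603.3×1000 / (1000 × 9.81) = 61.50 m.
Total head at BH-8: h = z + ψ = 438.42 + 61.50 = 499.92 m.
Total head at BH-10: h = 508.68 − 11.35 = 497.33 m.
Head difference: h(BH-8) − h(BH-10) = 499.92 − 497.33 = 2.59 m.
Hydraulic gradient: i = |Δh| / L = 2.59 / 977 = 0.00265.
Flow is from higher to lower head: from BH-8 toward BH-10, i.e. toward the east.

i ≈ 0.00265; groundwater flows toward the east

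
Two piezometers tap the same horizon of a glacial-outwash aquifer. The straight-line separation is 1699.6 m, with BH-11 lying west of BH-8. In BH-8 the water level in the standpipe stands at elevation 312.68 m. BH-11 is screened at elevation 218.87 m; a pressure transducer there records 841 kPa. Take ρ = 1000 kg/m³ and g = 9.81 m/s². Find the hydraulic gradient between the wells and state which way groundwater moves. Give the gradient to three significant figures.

Total head at BH-8: h = 312.68 m (water level in the piezometer is the total head).
Pressure head at BH-11: ψ = P/(ρg) = 841×1000 / (1000 × 9.81) = 85.73 m.
Total head at BH-11: h = z + ψ = 218.87 + 85.73 = 304.60 m.
Head difference: h(BH-8) − h(BH-11) = 312.68 − 304.60 = 8.08 m.
Hydraulic gradient: i = |Δh| / L = 8.08 / 1699.6 = 0.00475.
Flow is from higher to lower head: from BH-8 toward BH-11, i.e. toward the west.

i ≈ 0.00475; groundwater flows toward the west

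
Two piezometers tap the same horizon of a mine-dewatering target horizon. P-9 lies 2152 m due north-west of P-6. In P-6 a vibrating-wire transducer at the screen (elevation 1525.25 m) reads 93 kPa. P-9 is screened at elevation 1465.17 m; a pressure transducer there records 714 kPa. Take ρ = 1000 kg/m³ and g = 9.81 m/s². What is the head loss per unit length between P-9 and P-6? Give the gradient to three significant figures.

i ≈ 0.00150 m/m

Pressure head at P-6: ψ = P/(ρg) = 93×1000 / (1000 × 9.81) = 9.48 m.
Total head at P-6: h = z + ψ = 1525.25 + 9.48 = 1534.73 m.
Pressure head at P-9: ψ = P/(ρg) = 714×1000 / (1000 × 9.81) = 72.78 m.
Total head at P-9: h = z + ψ = 1465.17 + 72.78 = 1537.95 m.
Head difference: h(P-6) − h(P-9) = 1534.73 − 1537.95 = -3.22 m.
Hydraulic gradient: i = |Δh| / L = 3.22 / 2152 = 0.00150.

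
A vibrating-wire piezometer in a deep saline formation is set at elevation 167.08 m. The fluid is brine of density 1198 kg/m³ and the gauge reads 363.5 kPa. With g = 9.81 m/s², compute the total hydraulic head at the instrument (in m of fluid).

ψ = P/(ρg) = 363.5×1000 / (1198 × 9.81) = 30.93 m.
h = z + ψ = 167.08 + 30.93 = 198.01 m.

h ≈ 198.01 m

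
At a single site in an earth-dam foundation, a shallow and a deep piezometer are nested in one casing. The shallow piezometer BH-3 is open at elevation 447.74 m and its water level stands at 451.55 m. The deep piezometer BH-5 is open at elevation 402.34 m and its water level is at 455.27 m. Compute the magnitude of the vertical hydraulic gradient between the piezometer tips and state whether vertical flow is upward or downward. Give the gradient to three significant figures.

Total head at BH-3: h = 451.55 m (water level in the standpipe).
Total head at BH-5: h = 455.27 m.
Δh = h(BH-3) − h(BH-5) = 451.55 − 455.27 = -3.72 m.
Vertical separation Δz = 447.74 − 402.34 = 45.40 m.
|i_v| = |Δh| / Δz = 3.72 / 45.40 = 0.0819.
Head is higher in the deep piezometer, so vertical flow is upward (discharge condition).

|i_v| ≈ 0.0819; vertical flow is upward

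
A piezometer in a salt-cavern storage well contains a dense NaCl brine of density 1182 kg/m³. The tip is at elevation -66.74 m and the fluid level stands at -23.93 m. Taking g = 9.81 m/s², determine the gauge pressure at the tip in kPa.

P ≈ 496 kPa

Pressure head ψ = h − z = -23.93 − (-66.74) = 42.81 m.
P = ρgψ = 1182 × 9.81 × 42.81 = 496400 Pa ≈ 496 kPa.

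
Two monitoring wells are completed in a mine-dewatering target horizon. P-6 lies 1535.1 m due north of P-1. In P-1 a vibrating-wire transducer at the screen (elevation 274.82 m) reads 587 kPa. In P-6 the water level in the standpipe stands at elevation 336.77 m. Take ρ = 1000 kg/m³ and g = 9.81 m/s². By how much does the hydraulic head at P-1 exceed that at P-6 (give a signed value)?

Δh ≈ -2.11 m

Pressure head at P-1: ψ = P/(ρg) = 587×1000 / (1000 × 9.81) = 59.84 m.
Total head at P-1: h = z + ψ = 274.82 + 59.84 = 334.66 m.
Total head at P-6: h = 336.77 m (water level in the piezometer is the total head).
Head difference: h(P-1) − h(P-6) = 334.66 − 336.77 = -2.11 m.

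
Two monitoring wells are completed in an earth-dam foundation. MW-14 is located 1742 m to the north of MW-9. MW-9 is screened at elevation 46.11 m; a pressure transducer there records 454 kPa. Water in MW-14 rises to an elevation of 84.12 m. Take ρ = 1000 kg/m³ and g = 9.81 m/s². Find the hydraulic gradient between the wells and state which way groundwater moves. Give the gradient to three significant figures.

i ≈ 0.00475; groundwater flows toward the north

Pressure head at MW-9: ψ = P/(ρg) = 454×1000 / (1000 × 9.81) = 46.28 m.
Total head at MW-9: h = z + ψ = 46.11 + 46.28 = 92.39 m.
Total head at MW-14: h = 84.12 m (water level in the piezometer is the total head).
Head difference: h(MW-9) − h(MW-14) = 92.39 − 84.12 = 8.27 m.
Hydraulic gradient: i = |Δh| / L = 8.27 / 1742 = 0.00475.
Flow is from higher to lower head: from MW-9 toward MW-14, i.e. toward the north.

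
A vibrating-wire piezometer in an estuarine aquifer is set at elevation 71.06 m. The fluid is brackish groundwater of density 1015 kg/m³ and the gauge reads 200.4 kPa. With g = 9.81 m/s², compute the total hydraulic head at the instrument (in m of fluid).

ψ = P/(ρg) = 200.4×1000 / (1015 × 9.81) = 20.13 m.
h = z + ψ = 71.06 + 20.13 = 91.19 m.

h ≈ 91.19 m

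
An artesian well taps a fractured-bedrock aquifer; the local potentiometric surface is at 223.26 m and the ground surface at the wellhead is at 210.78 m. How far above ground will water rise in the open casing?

Water rises to the potentiometric surface, so the rise above ground = 223.26 − 210.78 = 12.48 m.

≈ 12.48 m above ground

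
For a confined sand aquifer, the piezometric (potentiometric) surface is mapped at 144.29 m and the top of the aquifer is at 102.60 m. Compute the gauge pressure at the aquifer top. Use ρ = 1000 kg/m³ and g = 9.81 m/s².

Pressure head at the aquifer top: ψ = h − z = 144.29 − 102.60 = 41.69 m.
P = ρgψ = 1000 × 9.81 × 41.69 = 408979 Pa ≈ 409 kPa.

P ≈ 409 kPa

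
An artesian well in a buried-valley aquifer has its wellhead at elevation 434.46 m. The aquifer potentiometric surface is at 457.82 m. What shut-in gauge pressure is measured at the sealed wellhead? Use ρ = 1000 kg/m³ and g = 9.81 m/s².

Head above the cap: Δh = 457.82 − 434.46 = 23.36 m.
P = ρgΔh = 1000 × 9.81 × 23.36 = 229162 Pa ≈ 229 kPa.

P ≈ 229 kPa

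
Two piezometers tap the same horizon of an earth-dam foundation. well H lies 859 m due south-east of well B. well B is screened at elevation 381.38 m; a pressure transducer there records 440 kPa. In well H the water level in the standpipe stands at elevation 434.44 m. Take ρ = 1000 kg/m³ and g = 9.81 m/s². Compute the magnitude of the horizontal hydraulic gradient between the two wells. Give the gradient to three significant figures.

i ≈ 0.00956

Pressure head at well B: ψ = P/(ρg) = 440×1000 / (1000 × 9.81) = 44.85 m.
Total head at well B: h = z + ψ = 381.38 + 44.85 = 426.23 m.
Total head at well H: h = 434.44 m (water level in the piezometer is the total head).
Head difference: h(well B) − h(well H) = 426.23 − 434.44 = -8.21 m.
Hydraulic gradient: i = |Δh| / L = 8.21 / 859 = 0.00956.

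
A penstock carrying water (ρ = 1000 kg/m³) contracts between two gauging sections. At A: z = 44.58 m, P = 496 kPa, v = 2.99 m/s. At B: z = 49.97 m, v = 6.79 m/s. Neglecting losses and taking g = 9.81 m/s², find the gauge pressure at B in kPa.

Pressure head at A: ψ₁ = P₁/(ρg) = 496×1000 / (1000 × 9.81) = 50.56 m.
Velocity heads: v₁²/2g = 2.99²/19.62 = 0.456 m; v₂²/2g = 6.79²/19.62 = 2.350 m.
Total head H = z₁ + ψ₁ + v₁²/2g = 44.58 + 50.56 + 0.456 = 95.60 m.
ψ₂ = H − z₂ − v₂²/2g = 95.60 − 49.97 − 2.350 = 43.28 m.
P₂ = ρgψ₂ = 1000 × 9.81 × 43.28 ≈ 425 kPa.

P₂ ≈ 425 kPa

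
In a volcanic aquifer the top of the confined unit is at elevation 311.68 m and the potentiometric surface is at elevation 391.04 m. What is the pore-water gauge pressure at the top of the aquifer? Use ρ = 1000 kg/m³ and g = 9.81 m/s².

P ≈ 779 kPa

Pressure head at the aquifer top: ψ = h − z = 391.04 − 311.68 = 79.36 m.
P = ρgψ = 1000 × 9.81 × 79.36 = 778522 Pa ≈ 779 kPa.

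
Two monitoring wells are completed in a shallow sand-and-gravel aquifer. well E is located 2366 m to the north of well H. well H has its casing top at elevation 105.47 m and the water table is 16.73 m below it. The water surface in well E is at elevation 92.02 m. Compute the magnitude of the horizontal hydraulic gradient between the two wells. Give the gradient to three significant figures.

Total head at well H: h = 105.47 − 16.73 = 88.74 m.
Total head at well E: h = 92.02 m (water level in the piezometer is the total head).
Head difference: h(well H) − h(well E) = 88.74 − 92.02 = -3.28 m.
Hydraulic gradient: i = |Δh| / L = 3.28 / 2366 = 0.00139.

i ≈ 0.00139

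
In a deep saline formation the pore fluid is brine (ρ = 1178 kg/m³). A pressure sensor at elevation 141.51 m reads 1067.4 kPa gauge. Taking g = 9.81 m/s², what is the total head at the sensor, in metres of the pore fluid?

ψ = P/(ρg) = 1067.4×1000 / (1178 × 9.81) = 92.37 m.
h = z + ψ = 141.51 + 92.37 = 233.88 m.

h ≈ 233.88 m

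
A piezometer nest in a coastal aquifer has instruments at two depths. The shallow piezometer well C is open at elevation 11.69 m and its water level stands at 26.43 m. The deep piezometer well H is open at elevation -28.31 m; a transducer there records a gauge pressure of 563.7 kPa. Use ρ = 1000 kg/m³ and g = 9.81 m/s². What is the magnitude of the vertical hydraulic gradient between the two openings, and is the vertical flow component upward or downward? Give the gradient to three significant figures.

|i_v| ≈ 0.0680; vertical flow is upward

Total head at well C: h = 26.43 m (water level in the standpipe).
Pressure head at well H: ψ = P/(ρg) = 563.7×1000 / (1000 × 9.81) = 57.46 m.
Total head at well H: h = z + ψ = -28.31 + 57.46 = 29.15 m.
Δh = h(well C) − h(well H) = 26.43 − 29.15 = -2.72 m.
Vertical separation Δz = 11.69 − (-28.31) = 40.00 m.
|i_v| = |Δh| / Δz = 2.72 / 40.00 = 0.0680.
Head is higher in the deep piezometer, so vertical flow is upward (discharge condition).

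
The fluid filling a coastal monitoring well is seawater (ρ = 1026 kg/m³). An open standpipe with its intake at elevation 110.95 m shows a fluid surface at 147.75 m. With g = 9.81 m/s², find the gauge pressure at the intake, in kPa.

Pressure head ψ = h − z = 147.75 − 110.95 = 36.80 m.
P = ρgψ = 1026 × 9.81 × 36.80 = 370394 Pa ≈ 370 kPa.

P ≈ 370 kPa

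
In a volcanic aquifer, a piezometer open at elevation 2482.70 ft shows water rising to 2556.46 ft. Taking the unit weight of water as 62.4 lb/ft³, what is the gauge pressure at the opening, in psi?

P ≈ 32.0 psi

Pressure head ψ = h − z = 2556.46 − 2482.70 = 73.76 ft.
P = γ·ψ / 144 = 62.4 × 73.76 / 144 = 32.0 psi.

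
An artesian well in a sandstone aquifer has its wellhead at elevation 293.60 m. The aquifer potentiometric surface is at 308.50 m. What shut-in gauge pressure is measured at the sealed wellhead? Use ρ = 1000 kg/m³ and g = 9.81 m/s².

P ≈ 146 kPa

Head above the cap: Δh = 308.50 − 293.60 = 14.90 m.
P = ρgΔh = 1000 × 9.81 × 14.90 = 146169 Pa ≈ 146 kPa.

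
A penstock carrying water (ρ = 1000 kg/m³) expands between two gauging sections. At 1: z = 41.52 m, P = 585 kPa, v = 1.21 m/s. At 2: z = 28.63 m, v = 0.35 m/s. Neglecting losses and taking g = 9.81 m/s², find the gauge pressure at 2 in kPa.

Pressure head at 1: ψ₁ = P₁/(ρg) = 585×1000 / (1000 × 9.81) = 59.63 m.
Velocity heads: v₁²/2g = 1.21²/19.62 = 0.075 m; v₂²/2g = 0.35²/19.62 = 0.006 m.
Total head H = z₁ + ψ₁ + v₁²/2g = 41.52 + 59.63 + 0.075 = 101.23 m.
ψ₂ = H − z₂ − v₂²/2g = 101.23 − 28.63 − 0.006 = 72.59 m.
P₂ = ρgψ₂ = 1000 × 9.81 × 72.59 ≈ 712 kPa.

P₂ ≈ 712 kPa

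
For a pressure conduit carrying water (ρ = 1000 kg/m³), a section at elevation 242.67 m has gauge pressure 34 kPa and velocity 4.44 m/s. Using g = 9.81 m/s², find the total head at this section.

Pressure head ψ = P/(ρg) = 34×1000 / (1000 × 9.81) = 3.47 m.
Velocity head = v²/(2g) = 4.44² / (2 × 9.81) = 1.005 m.
h = z + ψ + v²/(2g) = 242.67 + 3.47 + 1.005 = 247.14 m.

h ≈ 247.14 m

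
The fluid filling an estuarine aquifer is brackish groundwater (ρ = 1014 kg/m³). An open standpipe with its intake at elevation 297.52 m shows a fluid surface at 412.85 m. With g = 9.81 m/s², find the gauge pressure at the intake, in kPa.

Pressure head ψ = h − z = 412.85 − 297.52 = 115.33 m.
P = ρgψ = 1014 × 9.81 × 115.33 = 1147227 Pa ≈ 1150 kPa.

P ≈ 1150 kPa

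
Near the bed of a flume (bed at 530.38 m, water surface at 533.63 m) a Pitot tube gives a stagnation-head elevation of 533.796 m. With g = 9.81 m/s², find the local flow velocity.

v ≈ 1.80 m/s

Near the bed, under hydrostatic conditions, the piezometric head (z + ψ) equals the free-surface elevation, 533.63 m.
Velocity head = total − piezometric = 533.796 − 533.63 = 0.166 m.
v = √(2g·h_v) = √(2 × 9.81 × 0.166) = 1.80 m/s.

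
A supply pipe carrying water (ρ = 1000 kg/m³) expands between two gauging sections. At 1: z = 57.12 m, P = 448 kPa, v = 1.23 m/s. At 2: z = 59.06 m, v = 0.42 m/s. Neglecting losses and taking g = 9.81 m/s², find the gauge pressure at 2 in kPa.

P₂ ≈ 430 kPa

Pressure head at 1: ψ₁ = P₁/(ρg) = 448×1000 / (1000 × 9.81) = 45.67 m.
Velocity heads: v₁²/2g = 1.23²/19.62 = 0.077 m; v₂²/2g = 0.42²/19.62 = 0.009 m.
Total head H = z₁ + ψ₁ + v₁²/2g = 57.12 + 45.67 + 0.077 = 102.87 m.
ψ₂ = H − z₂ − v₂²/2g = 102.87 − 59.06 − 0.009 = 43.80 m.
P₂ = ρgψ₂ = 1000 × 9.81 × 43.80 ≈ 430 kPa.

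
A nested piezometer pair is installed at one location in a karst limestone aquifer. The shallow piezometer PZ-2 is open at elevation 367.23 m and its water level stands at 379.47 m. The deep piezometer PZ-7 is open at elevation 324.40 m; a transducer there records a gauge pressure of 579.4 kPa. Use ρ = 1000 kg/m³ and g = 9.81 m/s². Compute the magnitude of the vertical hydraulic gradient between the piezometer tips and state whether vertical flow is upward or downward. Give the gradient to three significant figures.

|i_v| ≈ 0.0932; vertical flow is upward

Total head at PZ-2: h = 379.47 m (water level in the standpipe).
Pressure head at PZ-7: ψ = P/(ρg) = 579.4×1000 / (1000 × 9.81) = 59.06 m.
Total head at PZ-7: h = z + ψ = 324.40 + 59.06 = 383.46 m.
Δh = h(PZ-2) − h(PZ-7) = 379.47 − 383.46 = -3.99 m.
Vertical separation Δz = 367.23 − 324.40 = 42.83 m.
|i_v| = |Δh| / Δz = 3.99 / 42.83 = 0.0932.
Head is higher in the deep piezometer, so vertical flow is upward (discharge condition).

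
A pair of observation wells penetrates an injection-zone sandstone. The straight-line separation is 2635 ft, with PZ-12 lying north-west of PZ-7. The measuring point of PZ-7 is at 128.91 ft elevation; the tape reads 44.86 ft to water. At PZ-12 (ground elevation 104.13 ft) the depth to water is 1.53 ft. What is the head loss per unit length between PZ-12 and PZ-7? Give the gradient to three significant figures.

i ≈ 0.00704 ft/ft

Total head at PZ-7: h = 128.91 − 44.86 = 84.05 ft.
Total head at PZ-12: h = 104.13 − 1.53 = 102.60 ft.
Head difference: h(PZ-7) − h(PZ-12) = 84.05 − 102.60 = -18.55 ft.
Hydraulic gradient: i = |Δh| / L = 18.55 / 2635 = 0.00704.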